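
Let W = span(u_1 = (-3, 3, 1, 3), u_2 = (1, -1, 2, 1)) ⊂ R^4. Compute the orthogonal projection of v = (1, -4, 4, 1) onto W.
proj_W(v) = (34/13, -34/13, 242/65, 86/65)

Set up U = [u_1 | ... | u_2] ∈ R^(4×2). The projector onto W = col(U) is P = U (U^T U)^(-1) U^T.
Compute U^T U =
  [28, -1]
  [-1, 7],
and U^T v = (-8, 14).
Solve U^T U · c = U^T v for the coefficients: c = (-14/65, 128/65). The projection is proj_W(v) = U c.
Check: (v - proj_W(v)) · u_1 = 0  (should be 0).
Check: (v - proj_W(v)) · u_2 = 0  (should be 0).
Result: proj_W(v) = (34/13, -34/13, 242/65, 86/65).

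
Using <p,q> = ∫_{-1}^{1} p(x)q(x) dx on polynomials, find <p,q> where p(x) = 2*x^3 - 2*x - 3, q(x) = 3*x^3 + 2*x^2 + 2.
<p,q> = -584/35

Expand the product: p(x)·q(x) = 6*x^6 + 4*x^5 - 6*x^4 - 9*x^3 - 6*x^2 - 4*x - 6.
∫_{-1}^{1} of each monomial x^k gives [2/(k+1) if k even, 0 if k odd]. Integrating term-by-term (or equivalently evaluating the antiderivative F(x) = 6*x^7/7 + 2*x^6/3 - 6*x^5/5 - 9*x^4/4 - 2*x^3 - 2*x^2 - 6*x at the endpoints):
  F(1) − F(−1) = -5009/420 − (1999/420) = -584/35.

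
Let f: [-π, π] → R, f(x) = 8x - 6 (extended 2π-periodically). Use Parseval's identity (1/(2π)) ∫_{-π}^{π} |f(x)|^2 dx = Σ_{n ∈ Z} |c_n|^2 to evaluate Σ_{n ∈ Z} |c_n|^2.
Σ |c_n|^2 = 64π^2/3 + 36

Expand and integrate term by term over [-π, π]:
  ∫ (8x)^2 dx = 64·(2π^3/3); ∫ 2·8·(-6)·x dx = 0 (odd integrand); ∫ (-6)^2 dx = 36·2π.
So (1/(2π)) ∫_{-π}^{π} (8x - 6)^2 dx = 64π^2/3 + 36 = 64π^2/3 + 36.
Parseval ⇒ Σ |c_n|^2 = 64π^2/3 + 36.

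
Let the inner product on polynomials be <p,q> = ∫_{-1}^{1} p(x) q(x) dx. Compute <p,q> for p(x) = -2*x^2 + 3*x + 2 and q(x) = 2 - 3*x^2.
<p,q> = 56/15

Expand the product: p(x)·q(x) = 6*x^4 - 9*x^3 - 10*x^2 + 6*x + 4.
∫_{-1}^{1} of each monomial x^k gives [2/(k+1) if k even, 0 if k odd]. Integrating term-by-term (or equivalently evaluating the antiderivative F(x) = 6*x^5/5 - 9*x^4/4 - 10*x^3/3 + 3*x^2 + 4*x at the endpoints):
  F(1) − F(−1) = 157/60 − (-67/60) = 56/15.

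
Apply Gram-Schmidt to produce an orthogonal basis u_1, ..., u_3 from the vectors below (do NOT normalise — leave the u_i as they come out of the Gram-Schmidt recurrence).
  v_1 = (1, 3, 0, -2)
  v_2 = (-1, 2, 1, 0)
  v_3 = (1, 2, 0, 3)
Orthogonal basis:
  u_1 = (1, 3, 0, -2)
  u_2 = (-19/14, 13/14, 1, 5/7)
  u_3 = (105/59, 71/59, -37/59, 159/59)

Apply the Gram-Schmidt recurrence
  u_1 = v_1
  u_i = v_i − Σ_{j<i} ((v_i · u_j) / (u_j · u_j)) · u_j.

Step by step this gives:
  u_1 = (1, 3, 0, -2)
  u_2 = (-19/14, 13/14, 1, 5/7)
  u_3 = (105/59, 71/59, -37/59, 159/59)

Orthogonality check:
  u_2 · u_1 = 0 (should be 0)
  u_3 · u_1 = 0 (should be 0)
  u_3 · u_2 = 0 (should be 0)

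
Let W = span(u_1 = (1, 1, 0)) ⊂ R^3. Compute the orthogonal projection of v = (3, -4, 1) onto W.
proj_W(v) = (-1/2, -1/2, 0)

Set up U = [u_1 | ... | u_1] ∈ R^(3×1). The projector onto W = col(U) is P = U (U^T U)^(-1) U^T.
Compute U^T U =
  [2],
and U^T v = (-1).
Solve U^T U · c = U^T v for the coefficients: c = (-1/2). The projection is proj_W(v) = U c.
Check: (v - proj_W(v)) · u_1 = 0  (should be 0).
Result: proj_W(v) = (-1/2, -1/2, 0).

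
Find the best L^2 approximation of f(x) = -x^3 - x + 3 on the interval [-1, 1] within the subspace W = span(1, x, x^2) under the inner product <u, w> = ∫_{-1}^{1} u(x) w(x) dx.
g(x) = 3 - 8*x/5

The best approximation g ∈ W is the orthogonal projection of f onto W. Writing g = a_0 + a_1 x + a_2 x^2, the coefficients solve the normal equations G · a = b where
  G_{ij} = <φ_i, φ_j> and b_i = <f, φ_i>, with φ_0 = 1, φ_1 = x, φ_2 = x^2.
G =
  [2, 0, 2/3]
  [0, 2/3, 0]
  [2/3, 0, 2/5],
b = (6, -16/15, 2).
Solving gives a_0 = 3, a_1 = -8/5, a_2 = 0, so
  g(x) = 3 - 8*x/5.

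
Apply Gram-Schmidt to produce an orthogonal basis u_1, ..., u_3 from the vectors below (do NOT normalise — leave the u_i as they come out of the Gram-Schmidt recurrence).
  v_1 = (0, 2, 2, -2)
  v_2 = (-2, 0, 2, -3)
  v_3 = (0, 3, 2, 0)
Orthogonal basis:
  u_1 = (0, 2, 2, -2)
  u_2 = (-2, -5/3, 1/3, -4/3)
  u_3 = (-1, 1/2, 1/2, 1)

Apply the Gram-Schmidt recurrence
  u_1 = v_1
  u_i = v_i − Σ_{j<i} ((v_i · u_j) / (u_j · u_j)) · u_j.

Step by step this gives:
  u_1 = (0, 2, 2, -2)
  u_2 = (-2, -5/3, 1/3, -4/3)
  u_3 = (-1, 1/2, 1/2, 1)

Orthogonality check:
  u_2 · u_1 = 0 (should be 0)
  u_3 · u_1 = 0 (should be 0)
  u_3 · u_2 = 0 (should be 0)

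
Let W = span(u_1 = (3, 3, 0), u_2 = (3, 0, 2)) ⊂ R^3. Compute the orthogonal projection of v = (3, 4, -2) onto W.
proj_W(v) = (43/17, 76/17, -22/17)

Set up U = [u_1 | ... | u_2] ∈ R^(3×2). The projector onto W = col(U) is P = U (U^T U)^(-1) U^T.
Compute U^T U =
  [18, 9]
  [9, 13],
and U^T v = (21, 5).
Solve U^T U · c = U^T v for the coefficients: c = (76/51, -11/17). The projection is proj_W(v) = U c.
Check: (v - proj_W(v)) · u_1 = 0  (should be 0).
Check: (v - proj_W(v)) · u_2 = 0  (should be 0).
Result: proj_W(v) = (43/17, 76/17, -22/17).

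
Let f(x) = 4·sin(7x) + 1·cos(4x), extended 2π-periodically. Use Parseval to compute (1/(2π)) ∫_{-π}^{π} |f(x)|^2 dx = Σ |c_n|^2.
Σ |c_n|^2 = 17/2

Expand |f|^2 and use orthogonality of {sin(nx), cos(mx)} on [-π, π]:
  ∫_{-π}^{π} sin(nx)^2 dx = π, ∫ cos(mx)^2 dx = π, and cross terms integrate to 0.
So ∫_{-π}^{π} f(x)^2 dx = 4^2 · π + 1^2 · π = (16 + 1)π.
Divide by 2π: (16 + 1)/2 = 17/2.
By Parseval, this equals Σ |c_n|^2.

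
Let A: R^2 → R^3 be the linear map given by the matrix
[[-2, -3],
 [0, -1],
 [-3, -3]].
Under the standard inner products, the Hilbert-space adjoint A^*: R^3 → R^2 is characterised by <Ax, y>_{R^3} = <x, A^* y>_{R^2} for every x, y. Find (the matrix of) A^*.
A^* = A^T =
[[-2, 0, -3],
 [-3, -1, -3]]

For real matrices with standard dot products, the defining identity <Ax, y> = <x, A^* y> gives (Ax)^T y = x^T (A^*) y, i.e. x^T A^T y = x^T (A^*) y. Since this holds for all x, y, we must have A^* = A^T. Therefore
A^* =
[[-2, 0, -3],
 [-3, -1, -3]].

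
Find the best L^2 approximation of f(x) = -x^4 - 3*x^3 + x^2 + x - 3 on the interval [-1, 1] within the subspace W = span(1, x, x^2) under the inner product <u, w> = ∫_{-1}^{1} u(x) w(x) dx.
g(x) = x^2/7 - 4*x/5 - 102/35

The best approximation g ∈ W is the orthogonal projection of f onto W. Writing g = a_0 + a_1 x + a_2 x^2, the coefficients solve the normal equations G · a = b where
  G_{ij} = <φ_i, φ_j> and b_i = <f, φ_i>, with φ_0 = 1, φ_1 = x, φ_2 = x^2.
G =
  [2, 0, 2/3]
  [0, 2/3, 0]
  [2/3, 0, 2/5],
b = (-86/15, -8/15, -66/35).
Solving gives a_0 = -102/35, a_1 = -4/5, a_2 = 1/7, so
  g(x) = x^2/7 - 4*x/5 - 102/35.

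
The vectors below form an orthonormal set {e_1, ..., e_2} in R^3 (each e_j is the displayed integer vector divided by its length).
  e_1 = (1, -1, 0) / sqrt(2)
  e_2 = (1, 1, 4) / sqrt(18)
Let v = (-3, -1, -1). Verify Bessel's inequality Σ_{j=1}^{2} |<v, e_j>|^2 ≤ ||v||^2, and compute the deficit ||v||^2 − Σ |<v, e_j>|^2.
Σ |<v, e_j>|^2 = 50/9; ||v||^2 = 11; deficit = 49/9

Write each e_j = u_j / sqrt(<u_j, u_j>) where u_j is the displayed integer vector. Then <v, e_j> = <v, u_j> / sqrt(<u_j, u_j>), so |<v, e_j>|^2 = <v, u_j>^2 / <u_j, u_j>.
Coefficients: <v, e_1> = -2/sqrt(2), <v, e_2> = -8/sqrt(18).
Square and sum: Σ |<v, e_j>|^2 = 50/9.
Compute ||v||^2 = v·v = 11.
Deficit = 11 − 50/9 = 49/9 ≥ 0, confirming Bessel's inequality. (The deficit equals ||v − Σ <v,e_j> e_j||^2, the squared distance from v to span{e_j}.)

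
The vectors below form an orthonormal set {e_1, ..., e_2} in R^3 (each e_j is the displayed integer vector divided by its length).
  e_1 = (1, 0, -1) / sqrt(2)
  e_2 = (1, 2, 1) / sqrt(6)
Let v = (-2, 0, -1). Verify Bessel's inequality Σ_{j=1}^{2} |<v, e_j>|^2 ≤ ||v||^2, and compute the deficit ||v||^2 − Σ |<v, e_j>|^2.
Σ |<v, e_j>|^2 = 2; ||v||^2 = 5; deficit = 3

Write each e_j = u_j / sqrt(<u_j, u_j>) where u_j is the displayed integer vector. Then <v, e_j> = <v, u_j> / sqrt(<u_j, u_j>), so |<v, e_j>|^2 = <v, u_j>^2 / <u_j, u_j>.
Coefficients: <v, e_1> = -1/sqrt(2), <v, e_2> = -3/sqrt(6).
Square and sum: Σ |<v, e_j>|^2 = 2.
Compute ||v||^2 = v·v = 5.
Deficit = 5 − 2 = 3 ≥ 0, confirming Bessel's inequality. (The deficit equals ||v − Σ <v,e_j> e_j||^2, the squared distance from v to span{e_j}.)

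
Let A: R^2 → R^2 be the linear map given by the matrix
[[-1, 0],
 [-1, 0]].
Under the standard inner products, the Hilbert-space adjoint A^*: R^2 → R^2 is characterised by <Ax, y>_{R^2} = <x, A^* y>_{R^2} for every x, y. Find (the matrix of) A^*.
A^* = A^T =
[[-1, -1],
 [0, 0]]

For real matrices with standard dot products, the defining identity <Ax, y> = <x, A^* y> gives (Ax)^T y = x^T (A^*) y, i.e. x^T A^T y = x^T (A^*) y. Since this holds for all x, y, we must have A^* = A^T. Therefore
A^* =
[[-1, -1],
 [0, 0]].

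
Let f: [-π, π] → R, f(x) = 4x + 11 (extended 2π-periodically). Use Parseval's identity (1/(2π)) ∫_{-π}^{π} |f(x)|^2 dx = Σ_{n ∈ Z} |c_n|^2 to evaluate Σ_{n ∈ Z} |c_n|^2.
Σ |c_n|^2 = 16π^2/3 + 121

Expand and integrate term by term over [-π, π]:
  ∫ (4x)^2 dx = 16·(2π^3/3); ∫ 2·4·(11)·x dx = 0 (odd integrand); ∫ 11^2 dx = 121·2π.
So (1/(2π)) ∫_{-π}^{π} (4x + 11)^2 dx = 16π^2/3 + 121 = 16π^2/3 + 121.
Parseval ⇒ Σ |c_n|^2 = 16π^2/3 + 121.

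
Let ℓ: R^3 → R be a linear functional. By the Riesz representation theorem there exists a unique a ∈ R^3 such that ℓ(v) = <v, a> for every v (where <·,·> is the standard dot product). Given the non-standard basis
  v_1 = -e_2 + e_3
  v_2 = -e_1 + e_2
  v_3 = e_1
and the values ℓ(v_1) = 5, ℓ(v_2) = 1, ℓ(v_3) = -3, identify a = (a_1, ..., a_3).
a = (-3, -2, 3)

Write a = (a_1, ..., a_3) in the standard basis. For each basis vector v_i, ℓ(v_i) = <v_i, a> is a linear equation in the a_j's. Collect the n equations into a matrix system V a = ℓ, where row i of V is v_i (expressed in the standard basis). Since V is invertible (lower-triangular with 1s on the diagonal, up to permutation), solve by back-substitution:
  V =
[[0, -1, 1],
 [-1, 1, 0],
 [1, 0, 0]]
  V a = (5, 1, -3)
Solving gives a = (-3, -2, 3).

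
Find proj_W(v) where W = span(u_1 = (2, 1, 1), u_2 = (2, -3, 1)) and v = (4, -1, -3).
proj_W(v) = (2, -1, 1)

Set up U = [u_1 | ... | u_2] ∈ R^(3×2). The projector onto W = col(U) is P = U (U^T U)^(-1) U^T.
Compute U^T U =
  [6, 2]
  [2, 14],
and U^T v = (4, 8).
Solve U^T U · c = U^T v for the coefficients: c = (1/2, 1/2). The projection is proj_W(v) = U c.
Check: (v - proj_W(v)) · u_1 = 0  (should be 0).
Check: (v - proj_W(v)) · u_2 = 0  (should be 0).
Result: proj_W(v) = (2, -1, 1).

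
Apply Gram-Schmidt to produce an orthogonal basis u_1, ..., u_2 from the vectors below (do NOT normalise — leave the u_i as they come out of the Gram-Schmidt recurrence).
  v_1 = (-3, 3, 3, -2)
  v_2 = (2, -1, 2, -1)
Orthogonal basis:
  u_1 = (-3, 3, 3, -2)
  u_2 = (59/31, -28/31, 65/31, -33/31)

Apply the Gram-Schmidt recurrence
  u_1 = v_1
  u_i = v_i − Σ_{j<i} ((v_i · u_j) / (u_j · u_j)) · u_j.

Step by step this gives:
  u_1 = (-3, 3, 3, -2)
  u_2 = (59/31, -28/31, 65/31, -33/31)

Orthogonality check:
  u_2 · u_1 = 0 (should be 0)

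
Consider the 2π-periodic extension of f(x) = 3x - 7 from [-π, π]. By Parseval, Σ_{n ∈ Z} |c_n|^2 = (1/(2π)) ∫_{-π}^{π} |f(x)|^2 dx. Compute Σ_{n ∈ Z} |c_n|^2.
Σ |c_n|^2 = 3π^2 + 49

Expand and integrate term by term over [-π, π]:
  ∫ (3x)^2 dx = 9·(2π^3/3); ∫ 2·3·(-7)·x dx = 0 (odd integrand); ∫ (-7)^2 dx = 49·2π.
So (1/(2π)) ∫_{-π}^{π} (3x - 7)^2 dx = 9π^2/3 + 49 = 3π^2 + 49.
Parseval ⇒ Σ |c_n|^2 = 3π^2 + 49.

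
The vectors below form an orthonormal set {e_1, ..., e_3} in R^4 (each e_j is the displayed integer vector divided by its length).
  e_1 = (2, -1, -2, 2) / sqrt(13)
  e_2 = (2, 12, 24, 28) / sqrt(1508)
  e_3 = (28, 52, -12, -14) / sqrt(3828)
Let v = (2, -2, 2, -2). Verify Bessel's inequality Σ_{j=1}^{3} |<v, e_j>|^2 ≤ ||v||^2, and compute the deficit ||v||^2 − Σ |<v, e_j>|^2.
Σ |<v, e_j>|^2 = 4/3; ||v||^2 = 16; deficit = 44/3

Write each e_j = u_j / sqrt(<u_j, u_j>) where u_j is the displayed integer vector. Then <v, e_j> = <v, u_j> / sqrt(<u_j, u_j>), so |<v, e_j>|^2 = <v, u_j>^2 / <u_j, u_j>.
Coefficients: <v, e_1> = -2/sqrt(13), <v, e_2> = -28/sqrt(1508), <v, e_3> = -44/sqrt(3828).
Square and sum: Σ |<v, e_j>|^2 = 4/3.
Compute ||v||^2 = v·v = 16.
Deficit = 16 − 4/3 = 44/3 ≥ 0, confirming Bessel's inequality. (The deficit equals ||v − Σ <v,e_j> e_j||^2, the squared distance from v to span{e_j}.)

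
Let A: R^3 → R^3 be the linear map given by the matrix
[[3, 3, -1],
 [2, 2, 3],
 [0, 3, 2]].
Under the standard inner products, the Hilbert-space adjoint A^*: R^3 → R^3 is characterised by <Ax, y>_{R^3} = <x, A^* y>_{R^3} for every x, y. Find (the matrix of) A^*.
A^* = A^T =
[[3, 2, 0],
 [3, 2, 3],
 [-1, 3, 2]]

For real matrices with standard dot products, the defining identity <Ax, y> = <x, A^* y> gives (Ax)^T y = x^T (A^*) y, i.e. x^T A^T y = x^T (A^*) y. Since this holds for all x, y, we must have A^* = A^T. Therefore
A^* =
[[3, 2, 0],
 [3, 2, 3],
 [-1, 3, 2]].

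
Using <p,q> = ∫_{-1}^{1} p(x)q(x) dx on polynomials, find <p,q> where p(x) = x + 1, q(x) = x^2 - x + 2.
<p,q> = 4

Expand the product: p(x)·q(x) = x^3 + x + 2.
∫_{-1}^{1} of each monomial x^k gives [2/(k+1) if k even, 0 if k odd]. Integrating term-by-term (or equivalently evaluating the antiderivative F(x) = x^4/4 + x^2/2 + 2*x at the endpoints):
  F(1) − F(−1) = 11/4 − (-5/4) = 4.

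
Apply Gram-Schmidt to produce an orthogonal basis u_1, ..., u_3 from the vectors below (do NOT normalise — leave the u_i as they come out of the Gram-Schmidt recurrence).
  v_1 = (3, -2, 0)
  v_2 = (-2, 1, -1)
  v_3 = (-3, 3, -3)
Orthogonal basis:
  u_1 = (3, -2, 0)
  u_2 = (-2/13, -3/13, -1)
  u_3 = (6/7, 9/7, -3/7)

Apply the Gram-Schmidt recurrence
  u_1 = v_1
  u_i = v_i − Σ_{j<i} ((v_i · u_j) / (u_j · u_j)) · u_j.

Step by step this gives:
  u_1 = (3, -2, 0)
  u_2 = (-2/13, -3/13, -1)
  u_3 = (6/7, 9/7, -3/7)

Orthogonality check:
  u_2 · u_1 = 0 (should be 0)
  u_3 · u_1 = 0 (should be 0)
  u_3 · u_2 = 0 (should be 0)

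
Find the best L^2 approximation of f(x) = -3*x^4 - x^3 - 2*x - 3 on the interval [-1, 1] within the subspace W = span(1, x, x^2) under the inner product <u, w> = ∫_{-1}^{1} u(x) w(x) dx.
g(x) = -18*x^2/7 - 13*x/5 - 96/35

The best approximation g ∈ W is the orthogonal projection of f onto W. Writing g = a_0 + a_1 x + a_2 x^2, the coefficients solve the normal equations G · a = b where
  G_{ij} = <φ_i, φ_j> and b_i = <f, φ_i>, with φ_0 = 1, φ_1 = x, φ_2 = x^2.
G =
  [2, 0, 2/3]
  [0, 2/3, 0]
  [2/3, 0, 2/5],
b = (-36/5, -26/15, -20/7).
Solving gives a_0 = -96/35, a_1 = -13/5, a_2 = -18/7, so
  g(x) = -18*x^2/7 - 13*x/5 - 96/35.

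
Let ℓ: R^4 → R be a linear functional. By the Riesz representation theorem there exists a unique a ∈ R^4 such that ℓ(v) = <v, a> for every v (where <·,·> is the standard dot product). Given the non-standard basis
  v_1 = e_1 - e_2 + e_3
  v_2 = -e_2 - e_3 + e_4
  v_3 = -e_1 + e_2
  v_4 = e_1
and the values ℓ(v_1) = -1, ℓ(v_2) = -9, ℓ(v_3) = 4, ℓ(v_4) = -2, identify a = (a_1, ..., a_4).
a = (-2, 2, 3, -4)

Write a = (a_1, ..., a_4) in the standard basis. For each basis vector v_i, ℓ(v_i) = <v_i, a> is a linear equation in the a_j's. Collect the n equations into a matrix system V a = ℓ, where row i of V is v_i (expressed in the standard basis). Since V is invertible (lower-triangular with 1s on the diagonal, up to permutation), solve by back-substitution:
  V =
[[1, -1, 1, 0],
 [0, -1, -1, 1],
 [-1, 1, 0, 0],
 [1, 0, 0, 0]]
  V a = (-1, -9, 4, -2)
Solving gives a = (-2, 2, 3, -4).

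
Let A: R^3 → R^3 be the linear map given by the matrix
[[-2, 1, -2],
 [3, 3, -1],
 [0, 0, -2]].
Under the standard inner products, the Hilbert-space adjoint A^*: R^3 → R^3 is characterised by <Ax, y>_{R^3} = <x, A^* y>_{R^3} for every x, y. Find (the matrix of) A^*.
A^* = A^T =
[[-2, 3, 0],
 [1, 3, 0],
 [-2, -1, -2]]

For real matrices with standard dot products, the defining identity <Ax, y> = <x, A^* y> gives (Ax)^T y = x^T (A^*) y, i.e. x^T A^T y = x^T (A^*) y. Since this holds for all x, y, we must have A^* = A^T. Therefore
A^* =
[[-2, 3, 0],
 [1, 3, 0],
 [-2, -1, -2]].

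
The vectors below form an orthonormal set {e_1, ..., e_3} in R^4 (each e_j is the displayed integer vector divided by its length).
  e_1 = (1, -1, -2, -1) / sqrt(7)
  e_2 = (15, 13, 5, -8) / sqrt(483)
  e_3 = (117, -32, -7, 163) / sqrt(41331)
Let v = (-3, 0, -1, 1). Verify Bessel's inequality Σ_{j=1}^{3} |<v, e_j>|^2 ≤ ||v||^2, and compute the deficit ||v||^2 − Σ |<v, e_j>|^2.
Σ |<v, e_j>|^2 = 4989/599; ||v||^2 = 11; deficit = 1600/599

Write each e_j = u_j / sqrt(<u_j, u_j>) where u_j is the displayed integer vector. Then <v, e_j> = <v, u_j> / sqrt(<u_j, u_j>), so |<v, e_j>|^2 = <v, u_j>^2 / <u_j, u_j>.
Coefficients: <v, e_1> = -2/sqrt(7), <v, e_2> = -58/sqrt(483), <v, e_3> = -181/sqrt(41331).
Square and sum: Σ |<v, e_j>|^2 = 4989/599.
Compute ||v||^2 = v·v = 11.
Deficit = 11 − 4989/599 = 1600/599 ≥ 0, confirming Bessel's inequality. (The deficit equals ||v − Σ <v,e_j> e_j||^2, the squared distance from v to span{e_j}.)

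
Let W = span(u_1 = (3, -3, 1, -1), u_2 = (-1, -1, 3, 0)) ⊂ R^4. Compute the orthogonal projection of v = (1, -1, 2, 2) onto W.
proj_W(v) = (42/211, -246/211, 354/211, -48/211)

Set up U = [u_1 | ... | u_2] ∈ R^(4×2). The projector onto W = col(U) is P = U (U^T U)^(-1) U^T.
Compute U^T U =
  [20, 3]
  [3, 11],
and U^T v = (6, 6).
Solve U^T U · c = U^T v for the coefficients: c = (48/211, 102/211). The projection is proj_W(v) = U c.
Check: (v - proj_W(v)) · u_1 = 0  (should be 0).
Check: (v - proj_W(v)) · u_2 = 0  (should be 0).
Result: proj_W(v) = (42/211, -246/211, 354/211, -48/211).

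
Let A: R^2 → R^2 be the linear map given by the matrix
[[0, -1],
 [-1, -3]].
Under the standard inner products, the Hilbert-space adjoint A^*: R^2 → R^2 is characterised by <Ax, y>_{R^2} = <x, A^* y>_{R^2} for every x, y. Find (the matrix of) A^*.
A^* = A^T =
[[0, -1],
 [-1, -3]]

For real matrices with standard dot products, the defining identity <Ax, y> = <x, A^* y> gives (Ax)^T y = x^T (A^*) y, i.e. x^T A^T y = x^T (A^*) y. Since this holds for all x, y, we must have A^* = A^T. Therefore
A^* =
[[0, -1],
 [-1, -3]].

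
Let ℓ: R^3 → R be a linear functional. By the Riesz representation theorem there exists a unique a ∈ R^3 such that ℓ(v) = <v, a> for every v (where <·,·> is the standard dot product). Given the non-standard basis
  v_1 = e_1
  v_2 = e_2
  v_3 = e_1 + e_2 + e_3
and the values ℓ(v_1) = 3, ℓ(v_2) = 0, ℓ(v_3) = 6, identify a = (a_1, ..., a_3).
a = (3, 0, 3)

Write a = (a_1, ..., a_3) in the standard basis. For each basis vector v_i, ℓ(v_i) = <v_i, a> is a linear equation in the a_j's. Collect the n equations into a matrix system V a = ℓ, where row i of V is v_i (expressed in the standard basis). Since V is invertible (lower-triangular with 1s on the diagonal, up to permutation), solve by back-substitution:
  V =
[[1, 0, 0],
 [0, 1, 0],
 [1, 1, 1]]
  V a = (3, 0, 6)
Solving gives a = (3, 0, 3).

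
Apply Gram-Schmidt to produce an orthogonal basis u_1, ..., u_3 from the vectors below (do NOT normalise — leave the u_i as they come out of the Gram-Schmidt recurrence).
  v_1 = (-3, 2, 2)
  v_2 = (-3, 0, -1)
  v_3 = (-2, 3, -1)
Orthogonal basis:
  u_1 = (-3, 2, 2)
  u_2 = (-30/17, -14/17, -31/17)
  u_3 = (58/121, 261/121, -174/121)

Apply the Gram-Schmidt recurrence
  u_1 = v_1
  u_i = v_i − Σ_{j<i} ((v_i · u_j) / (u_j · u_j)) · u_j.

Step by step this gives:
  u_1 = (-3, 2, 2)
  u_2 = (-30/17, -14/17, -31/17)
  u_3 = (58/121, 261/121, -174/121)

Orthogonality check:
  u_2 · u_1 = 0 (should be 0)
  u_3 · u_1 = 0 (should be 0)
  u_3 · u_2 = 0 (should be 0)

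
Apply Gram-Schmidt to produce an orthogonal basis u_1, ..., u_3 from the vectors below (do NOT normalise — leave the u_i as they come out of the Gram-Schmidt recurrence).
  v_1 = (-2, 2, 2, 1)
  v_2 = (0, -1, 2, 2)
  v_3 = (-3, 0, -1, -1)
Orthogonal basis:
  u_1 = (-2, 2, 2, 1)
  u_2 = (8/13, -21/13, 18/13, 22/13)
  u_3 = (-217/101, -150/101, -59/101, -16/101)

Apply the Gram-Schmidt recurrence
  u_1 = v_1
  u_i = v_i − Σ_{j<i} ((v_i · u_j) / (u_j · u_j)) · u_j.

Step by step this gives:
  u_1 = (-2, 2, 2, 1)
  u_2 = (8/13, -21/13, 18/13, 22/13)
  u_3 = (-217/101, -150/101, -59/101, -16/101)

Orthogonality check:
  u_2 · u_1 = 0 (should be 0)
  u_3 · u_1 = 0 (should be 0)
  u_3 · u_2 = 0 (should be 0)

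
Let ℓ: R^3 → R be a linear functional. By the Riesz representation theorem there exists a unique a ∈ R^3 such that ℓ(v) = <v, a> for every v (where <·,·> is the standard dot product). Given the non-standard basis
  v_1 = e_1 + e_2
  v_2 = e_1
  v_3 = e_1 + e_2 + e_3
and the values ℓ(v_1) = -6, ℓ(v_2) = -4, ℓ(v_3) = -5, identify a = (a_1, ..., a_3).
a = (-4, -2, 1)

Write a = (a_1, ..., a_3) in the standard basis. For each basis vector v_i, ℓ(v_i) = <v_i, a> is a linear equation in the a_j's. Collect the n equations into a matrix system V a = ℓ, where row i of V is v_i (expressed in the standard basis). Since V is invertible (lower-triangular with 1s on the diagonal, up to permutation), solve by back-substitution:
  V =
[[1, 1, 0],
 [1, 0, 0],
 [1, 1, 1]]
  V a = (-6, -4, -5)
Solving gives a = (-4, -2, 1).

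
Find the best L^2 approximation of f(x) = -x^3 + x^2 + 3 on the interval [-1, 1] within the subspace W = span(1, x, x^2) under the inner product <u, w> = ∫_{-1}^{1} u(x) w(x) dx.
g(x) = x^2 - 3*x/5 + 3

The best approximation g ∈ W is the orthogonal projection of f onto W. Writing g = a_0 + a_1 x + a_2 x^2, the coefficients solve the normal equations G · a = b where
  G_{ij} = <φ_i, φ_j> and b_i = <f, φ_i>, with φ_0 = 1, φ_1 = x, φ_2 = x^2.
G =
  [2, 0, 2/3]
  [0, 2/3, 0]
  [2/3, 0, 2/5],
b = (20/3, -2/5, 12/5).
Solving gives a_0 = 3, a_1 = -3/5, a_2 = 1, so
  g(x) = x^2 - 3*x/5 + 3.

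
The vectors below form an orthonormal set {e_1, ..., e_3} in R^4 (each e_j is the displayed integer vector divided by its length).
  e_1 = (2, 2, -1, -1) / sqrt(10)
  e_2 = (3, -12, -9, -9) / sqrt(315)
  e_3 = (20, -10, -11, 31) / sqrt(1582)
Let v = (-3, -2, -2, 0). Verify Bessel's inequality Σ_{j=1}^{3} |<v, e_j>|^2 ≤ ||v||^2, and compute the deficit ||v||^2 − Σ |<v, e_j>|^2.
Σ |<v, e_j>|^2 = 1137/113; ||v||^2 = 17; deficit = 784/113

Write each e_j = u_j / sqrt(<u_j, u_j>) where u_j is the displayed integer vector. Then <v, e_j> = <v, u_j> / sqrt(<u_j, u_j>), so |<v, e_j>|^2 = <v, u_j>^2 / <u_j, u_j>.
Coefficients: <v, e_1> = -8/sqrt(10), <v, e_2> = 33/sqrt(315), <v, e_3> = -18/sqrt(1582).
Square and sum: Σ |<v, e_j>|^2 = 1137/113.
Compute ||v||^2 = v·v = 17.
Deficit = 17 − 1137/113 = 784/113 ≥ 0, confirming Bessel's inequality. (The deficit equals ||v − Σ <v,e_j> e_j||^2, the squared distance from v to span{e_j}.)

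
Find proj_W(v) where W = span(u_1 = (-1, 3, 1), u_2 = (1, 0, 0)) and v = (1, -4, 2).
proj_W(v) = (1, -3, -1)

Set up U = [u_1 | ... | u_2] ∈ R^(3×2). The projector onto W = col(U) is P = U (U^T U)^(-1) U^T.
Compute U^T U =
  [11, -1]
  [-1, 1],
and U^T v = (-11, 1).
Solve U^T U · c = U^T v for the coefficients: c = (-1, 0). The projection is proj_W(v) = U c.
Check: (v - proj_W(v)) · u_1 = 0  (should be 0).
Check: (v - proj_W(v)) · u_2 = 0  (should be 0).
Result: proj_W(v) = (1, -3, -1).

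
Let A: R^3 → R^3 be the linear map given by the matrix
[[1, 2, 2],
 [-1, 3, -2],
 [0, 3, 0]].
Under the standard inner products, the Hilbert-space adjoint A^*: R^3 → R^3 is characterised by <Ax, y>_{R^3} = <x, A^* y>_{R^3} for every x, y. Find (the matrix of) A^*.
A^* = A^T =
[[1, -1, 0],
 [2, 3, 3],
 [2, -2, 0]]

For real matrices with standard dot products, the defining identity <Ax, y> = <x, A^* y> gives (Ax)^T y = x^T (A^*) y, i.e. x^T A^T y = x^T (A^*) y. Since this holds for all x, y, we must have A^* = A^T. Therefore
A^* =
[[1, -1, 0],
 [2, 3, 3],
 [2, -2, 0]].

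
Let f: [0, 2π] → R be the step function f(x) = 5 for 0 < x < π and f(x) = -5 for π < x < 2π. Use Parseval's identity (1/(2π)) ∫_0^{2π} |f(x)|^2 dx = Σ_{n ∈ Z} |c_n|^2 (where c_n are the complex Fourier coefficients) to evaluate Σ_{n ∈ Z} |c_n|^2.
Σ |c_n|^2 = 25

Parseval equates the L^2 energy of f (normalised by 1/(2π)) with the ℓ^2 sum of its Fourier coefficients: (1/(2π)) ∫_0^{2π} |f|^2 = Σ |c_n|^2.
Compute the left side: (1/(2π)) [∫_0^π 5^2 dx + ∫_π^{2π} (-5)^2 dx] = (1/(2π)) · (25π + 25π) = (25 + 25)/2 = 25.
So Σ_{n ∈ Z} |c_n|^2 = 25.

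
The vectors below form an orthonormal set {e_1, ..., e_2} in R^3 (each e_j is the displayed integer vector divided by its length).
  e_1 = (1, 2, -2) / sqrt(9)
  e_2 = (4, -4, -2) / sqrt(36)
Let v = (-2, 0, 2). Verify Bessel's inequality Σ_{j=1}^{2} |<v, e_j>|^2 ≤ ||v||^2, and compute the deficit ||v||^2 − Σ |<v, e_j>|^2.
Σ |<v, e_j>|^2 = 8; ||v||^2 = 8; deficit = 0

Write each e_j = u_j / sqrt(<u_j, u_j>) where u_j is the displayed integer vector. Then <v, e_j> = <v, u_j> / sqrt(<u_j, u_j>), so |<v, e_j>|^2 = <v, u_j>^2 / <u_j, u_j>.
Coefficients: <v, e_1> = -6/sqrt(9), <v, e_2> = -12/sqrt(36).
Square and sum: Σ |<v, e_j>|^2 = 8.
Compute ||v||^2 = v·v = 8.
Deficit = 8 − 8 = 0 ≥ 0, confirming Bessel's inequality. (The deficit equals ||v − Σ <v,e_j> e_j||^2, the squared distance from v to span{e_j}.)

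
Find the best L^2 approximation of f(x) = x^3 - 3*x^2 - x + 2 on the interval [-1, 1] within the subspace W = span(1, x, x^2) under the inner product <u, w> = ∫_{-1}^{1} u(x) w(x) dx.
g(x) = -3*x^2 - 2*x/5 + 2

The best approximation g ∈ W is the orthogonal projection of f onto W. Writing g = a_0 + a_1 x + a_2 x^2, the coefficients solve the normal equations G · a = b where
  G_{ij} = <φ_i, φ_j> and b_i = <f, φ_i>, with φ_0 = 1, φ_1 = x, φ_2 = x^2.
G =
  [2, 0, 2/3]
  [0, 2/3, 0]
  [2/3, 0, 2/5],
b = (2, -4/15, 2/15).
Solving gives a_0 = 2, a_1 = -2/5, a_2 = -3, so
  g(x) = -3*x^2 - 2*x/5 + 2.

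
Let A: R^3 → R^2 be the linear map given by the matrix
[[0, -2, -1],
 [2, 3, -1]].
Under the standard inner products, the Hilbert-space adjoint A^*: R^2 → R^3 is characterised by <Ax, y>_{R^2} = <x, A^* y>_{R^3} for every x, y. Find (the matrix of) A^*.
A^* = A^T =
[[0, 2],
 [-2, 3],
 [-1, -1]]

For real matrices with standard dot products, the defining identity <Ax, y> = <x, A^* y> gives (Ax)^T y = x^T (A^*) y, i.e. x^T A^T y = x^T (A^*) y. Since this holds for all x, y, we must have A^* = A^T. Therefore
A^* =
[[0, 2],
 [-2, 3],
 [-1, -1]].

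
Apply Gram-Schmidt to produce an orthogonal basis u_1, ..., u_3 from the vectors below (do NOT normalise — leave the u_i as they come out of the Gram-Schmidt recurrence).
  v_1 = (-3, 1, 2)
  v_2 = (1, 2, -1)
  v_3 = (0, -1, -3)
Orthogonal basis:
  u_1 = (-3, 1, 2)
  u_2 = (5/14, 31/14, -4/7)
  u_3 = (-22/15, -22/75, -154/75)

Apply the Gram-Schmidt recurrence
  u_1 = v_1
  u_i = v_i − Σ_{j<i} ((v_i · u_j) / (u_j · u_j)) · u_j.

Step by step this gives:
  u_1 = (-3, 1, 2)
  u_2 = (5/14, 31/14, -4/7)
  u_3 = (-22/15, -22/75, -154/75)

Orthogonality check:
  u_2 · u_1 = 0 (should be 0)
  u_3 · u_1 = 0 (should be 0)
  u_3 · u_2 = 0 (should be 0)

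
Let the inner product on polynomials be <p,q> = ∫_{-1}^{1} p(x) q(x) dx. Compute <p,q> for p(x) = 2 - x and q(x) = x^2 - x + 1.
<p,q> = 6

Expand the product: p(x)·q(x) = -x^3 + 3*x^2 - 3*x + 2.
∫_{-1}^{1} of each monomial x^k gives [2/(k+1) if k even, 0 if k odd]. Integrating term-by-term (or equivalently evaluating the antiderivative F(x) = -x^4/4 + x^3 - 3*x^2/2 + 2*x at the endpoints):
  F(1) − F(−1) = 5/4 − (-19/4) = 6.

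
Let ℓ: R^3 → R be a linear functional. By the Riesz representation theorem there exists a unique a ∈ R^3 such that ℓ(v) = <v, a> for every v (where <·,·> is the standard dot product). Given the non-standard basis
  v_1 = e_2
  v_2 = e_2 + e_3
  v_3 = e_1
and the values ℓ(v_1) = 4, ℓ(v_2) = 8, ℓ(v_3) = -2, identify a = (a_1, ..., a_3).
a = (-2, 4, 4)

Write a = (a_1, ..., a_3) in the standard basis. For each basis vector v_i, ℓ(v_i) = <v_i, a> is a linear equation in the a_j's. Collect the n equations into a matrix system V a = ℓ, where row i of V is v_i (expressed in the standard basis). Since V is invertible (lower-triangular with 1s on the diagonal, up to permutation), solve by back-substitution:
  V =
[[0, 1, 0],
 [0, 1, 1],
 [1, 0, 0]]
  V a = (4, 8, -2)
Solving gives a = (-2, 4, 4).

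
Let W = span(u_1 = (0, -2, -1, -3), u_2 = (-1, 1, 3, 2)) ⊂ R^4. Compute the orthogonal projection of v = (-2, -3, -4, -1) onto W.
proj_W(v) = (67/89, -127/89, -231/89, -224/89)

Set up U = [u_1 | ... | u_2] ∈ R^(4×2). The projector onto W = col(U) is P = U (U^T U)^(-1) U^T.
Compute U^T U =
  [14, -11]
  [-11, 15],
and U^T v = (13, -15).
Solve U^T U · c = U^T v for the coefficients: c = (30/89, -67/89). The projection is proj_W(v) = U c.
Check: (v - proj_W(v)) · u_1 = 0  (should be 0).
Check: (v - proj_W(v)) · u_2 = 0  (should be 0).
Result: proj_W(v) = (67/89, -127/89, -231/89, -224/89).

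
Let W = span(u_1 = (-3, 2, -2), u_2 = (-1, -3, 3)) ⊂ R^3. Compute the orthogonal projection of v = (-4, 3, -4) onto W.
proj_W(v) = (-4, 7/2, -7/2)

Set up U = [u_1 | ... | u_2] ∈ R^(3×2). The projector onto W = col(U) is P = U (U^T U)^(-1) U^T.
Compute U^T U =
  [17, -9]
  [-9, 19],
and U^T v = (26, -17).
Solve U^T U · c = U^T v for the coefficients: c = (31/22, -5/22). The projection is proj_W(v) = U c.
Check: (v - proj_W(v)) · u_1 = 0  (should be 0).
Check: (v - proj_W(v)) · u_2 = 0  (should be 0).
Result: proj_W(v) = (-4, 7/2, -7/2).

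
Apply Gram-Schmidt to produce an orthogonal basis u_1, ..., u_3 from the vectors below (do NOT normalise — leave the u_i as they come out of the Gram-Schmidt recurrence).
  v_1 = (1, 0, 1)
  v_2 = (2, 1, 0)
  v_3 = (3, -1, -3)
Orthogonal basis:
  u_1 = (1, 0, 1)
  u_2 = (1, 1, -1)
  u_3 = (4/3, -8/3, -4/3)

Apply the Gram-Schmidt recurrence
  u_1 = v_1
  u_i = v_i − Σ_{j<i} ((v_i · u_j) / (u_j · u_j)) · u_j.

Step by step this gives:
  u_1 = (1, 0, 1)
  u_2 = (1, 1, -1)
  u_3 = (4/3, -8/3, -4/3)

Orthogonality check:
  u_2 · u_1 = 0 (should be 0)
  u_3 · u_1 = 0 (should be 0)
  u_3 · u_2 = 0 (should be 0)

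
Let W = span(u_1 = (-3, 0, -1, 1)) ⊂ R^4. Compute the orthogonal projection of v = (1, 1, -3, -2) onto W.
proj_W(v) = (6/11, 0, 2/11, -2/11)

Set up U = [u_1 | ... | u_1] ∈ R^(4×1). The projector onto W = col(U) is P = U (U^T U)^(-1) U^T.
Compute U^T U =
  [11],
and U^T v = (-2).
Solve U^T U · c = U^T v for the coefficients: c = (-2/11). The projection is proj_W(v) = U c.
Check: (v - proj_W(v)) · u_1 = 0  (should be 0).
Result: proj_W(v) = (6/11, 0, 2/11, -2/11).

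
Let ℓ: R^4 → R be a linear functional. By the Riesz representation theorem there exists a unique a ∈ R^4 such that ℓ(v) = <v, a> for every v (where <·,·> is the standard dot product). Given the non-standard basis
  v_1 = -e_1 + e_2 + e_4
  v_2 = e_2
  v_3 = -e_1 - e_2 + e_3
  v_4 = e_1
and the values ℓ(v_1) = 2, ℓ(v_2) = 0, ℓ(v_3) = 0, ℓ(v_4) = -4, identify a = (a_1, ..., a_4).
a = (-4, 0, -4, -2)

Write a = (a_1, ..., a_4) in the standard basis. For each basis vector v_i, ℓ(v_i) = <v_i, a> is a linear equation in the a_j's. Collect the n equations into a matrix system V a = ℓ, where row i of V is v_i (expressed in the standard basis). Since V is invertible (lower-triangular with 1s on the diagonal, up to permutation), solve by back-substitution:
  V =
[[-1, 1, 0, 1],
 [0, 1, 0, 0],
 [-1, -1, 1, 0],
 [1, 0, 0, 0]]
  V a = (2, 0, 0, -4)
Solving gives a = (-4, 0, -4, -2).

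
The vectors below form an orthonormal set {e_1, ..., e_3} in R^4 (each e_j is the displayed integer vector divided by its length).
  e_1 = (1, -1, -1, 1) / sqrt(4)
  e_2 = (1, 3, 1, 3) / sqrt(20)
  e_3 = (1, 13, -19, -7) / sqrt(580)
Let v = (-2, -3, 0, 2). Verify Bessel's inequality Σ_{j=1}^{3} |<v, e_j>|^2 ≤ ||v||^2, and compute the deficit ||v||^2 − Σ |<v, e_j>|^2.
Σ |<v, e_j>|^2 = 1011/116; ||v||^2 = 17; deficit = 961/116

Write each e_j = u_j / sqrt(<u_j, u_j>) where u_j is the displayed integer vector. Then <v, e_j> = <v, u_j> / sqrt(<u_j, u_j>), so |<v, e_j>|^2 = <v, u_j>^2 / <u_j, u_j>.
Coefficients: <v, e_1> = 3/sqrt(4), <v, e_2> = -5/sqrt(20), <v, e_3> = -55/sqrt(580).
Square and sum: Σ |<v, e_j>|^2 = 1011/116.
Compute ||v||^2 = v·v = 17.
Deficit = 17 − 1011/116 = 961/116 ≥ 0, confirming Bessel's inequality. (The deficit equals ||v − Σ <v,e_j> e_j||^2, the squared distance from v to span{e_j}.)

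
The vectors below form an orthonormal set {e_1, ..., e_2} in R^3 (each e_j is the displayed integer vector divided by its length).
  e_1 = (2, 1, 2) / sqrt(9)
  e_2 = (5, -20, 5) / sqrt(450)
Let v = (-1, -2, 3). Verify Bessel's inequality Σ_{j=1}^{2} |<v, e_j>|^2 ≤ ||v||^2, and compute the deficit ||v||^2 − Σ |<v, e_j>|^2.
Σ |<v, e_j>|^2 = 6; ||v||^2 = 14; deficit = 8

Write each e_j = u_j / sqrt(<u_j, u_j>) where u_j is the displayed integer vector. Then <v, e_j> = <v, u_j> / sqrt(<u_j, u_j>), so |<v, e_j>|^2 = <v, u_j>^2 / <u_j, u_j>.
Coefficients: <v, e_1> = 2/sqrt(9), <v, e_2> = 50/sqrt(450).
Square and sum: Σ |<v, e_j>|^2 = 6.
Compute ||v||^2 = v·v = 14.
Deficit = 14 − 6 = 8 ≥ 0, confirming Bessel's inequality. (The deficit equals ||v − Σ <v,e_j> e_j||^2, the squared distance from v to span{e_j}.)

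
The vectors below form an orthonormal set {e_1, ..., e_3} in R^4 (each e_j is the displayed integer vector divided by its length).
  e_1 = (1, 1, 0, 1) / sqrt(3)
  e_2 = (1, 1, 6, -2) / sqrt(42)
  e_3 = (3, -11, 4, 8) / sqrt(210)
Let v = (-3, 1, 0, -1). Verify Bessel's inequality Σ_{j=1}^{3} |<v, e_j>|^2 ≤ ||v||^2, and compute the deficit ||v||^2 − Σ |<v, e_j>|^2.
Σ |<v, e_j>|^2 = 101/15; ||v||^2 = 11; deficit = 64/15

Write each e_j = u_j / sqrt(<u_j, u_j>) where u_j is the displayed integer vector. Then <v, e_j> = <v, u_j> / sqrt(<u_j, u_j>), so |<v, e_j>|^2 = <v, u_j>^2 / <u_j, u_j>.
Coefficients: <v, e_1> = -3/sqrt(3), <v, e_2> = 0/sqrt(42), <v, e_3> = -28/sqrt(210).
Square and sum: Σ |<v, e_j>|^2 = 101/15.
Compute ||v||^2 = v·v = 11.
Deficit = 11 − 101/15 = 64/15 ≥ 0, confirming Bessel's inequality. (The deficit equals ||v − Σ <v,e_j> e_j||^2, the squared distance from v to span{e_j}.)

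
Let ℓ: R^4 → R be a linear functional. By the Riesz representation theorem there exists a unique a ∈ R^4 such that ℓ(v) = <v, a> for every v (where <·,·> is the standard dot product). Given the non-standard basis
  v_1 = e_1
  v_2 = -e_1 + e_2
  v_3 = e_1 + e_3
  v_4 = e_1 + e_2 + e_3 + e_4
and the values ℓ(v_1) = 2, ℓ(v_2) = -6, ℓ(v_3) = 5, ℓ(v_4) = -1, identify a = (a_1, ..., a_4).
a = (2, -4, 3, -2)

Write a = (a_1, ..., a_4) in the standard basis. For each basis vector v_i, ℓ(v_i) = <v_i, a> is a linear equation in the a_j's. Collect the n equations into a matrix system V a = ℓ, where row i of V is v_i (expressed in the standard basis). Since V is invertible (lower-triangular with 1s on the diagonal, up to permutation), solve by back-substitution:
  V =
[[1, 0, 0, 0],
 [-1, 1, 0, 0],
 [1, 0, 1, 0],
 [1, 1, 1, 1]]
  V a = (2, -6, 5, -1)
Solving gives a = (2, -4, 3, -2).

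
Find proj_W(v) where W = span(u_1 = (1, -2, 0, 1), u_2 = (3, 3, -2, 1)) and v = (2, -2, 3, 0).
proj_W(v) = (27/67, -162/67, 24/67, 51/67)

Set up U = [u_1 | ... | u_2] ∈ R^(4×2). The projector onto W = col(U) is P = U (U^T U)^(-1) U^T.
Compute U^T U =
  [6, -2]
  [-2, 23],
and U^T v = (6, -6).
Solve U^T U · c = U^T v for the coefficients: c = (63/67, -12/67). The projection is proj_W(v) = U c.
Check: (v - proj_W(v)) · u_1 = 0  (should be 0).
Check: (v - proj_W(v)) · u_2 = 0  (should be 0).
Result: proj_W(v) = (27/67, -162/67, 24/67, 51/67).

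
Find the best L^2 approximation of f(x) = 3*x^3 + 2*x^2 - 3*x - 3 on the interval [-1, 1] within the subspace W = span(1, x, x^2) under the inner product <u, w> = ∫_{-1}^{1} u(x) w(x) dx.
g(x) = 2*x^2 - 6*x/5 - 3

The best approximation g ∈ W is the orthogonal projection of f onto W. Writing g = a_0 + a_1 x + a_2 x^2, the coefficients solve the normal equations G · a = b where
  G_{ij} = <φ_i, φ_j> and b_i = <f, φ_i>, with φ_0 = 1, φ_1 = x, φ_2 = x^2.
G =
  [2, 0, 2/3]
  [0, 2/3, 0]
  [2/3, 0, 2/5],
b = (-14/3, -4/5, -6/5).
Solving gives a_0 = -3, a_1 = -6/5, a_2 = 2, so
  g(x) = 2*x^2 - 6*x/5 - 3.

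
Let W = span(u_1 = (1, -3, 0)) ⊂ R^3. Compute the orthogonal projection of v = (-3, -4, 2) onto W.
proj_W(v) = (9/10, -27/10, 0)

Set up U = [u_1 | ... | u_1] ∈ R^(3×1). The projector onto W = col(U) is P = U (U^T U)^(-1) U^T.
Compute U^T U =
  [10],
and U^T v = (9).
Solve U^T U · c = U^T v for the coefficients: c = (9/10). The projection is proj_W(v) = U c.
Check: (v - proj_W(v)) · u_1 = 0  (should be 0).
Result: proj_W(v) = (9/10, -27/10, 0).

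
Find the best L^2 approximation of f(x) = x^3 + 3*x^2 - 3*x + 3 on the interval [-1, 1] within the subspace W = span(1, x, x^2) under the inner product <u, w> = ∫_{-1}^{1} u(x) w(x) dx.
g(x) = 3*x^2 - 12*x/5 + 3

The best approximation g ∈ W is the orthogonal projection of f onto W. Writing g = a_0 + a_1 x + a_2 x^2, the coefficients solve the normal equations G · a = b where
  G_{ij} = <φ_i, φ_j> and b_i = <f, φ_i>, with φ_0 = 1, φ_1 = x, φ_2 = x^2.
G =
  [2, 0, 2/3]
  [0, 2/3, 0]
  [2/3, 0, 2/5],
b = (8, -8/5, 16/5).
Solving gives a_0 = 3, a_1 = -12/5, a_2 = 3, so
  g(x) = 3*x^2 - 12*x/5 + 3.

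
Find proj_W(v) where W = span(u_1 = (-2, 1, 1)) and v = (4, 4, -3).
proj_W(v) = (7/3, -7/6, -7/6)

Set up U = [u_1 | ... | u_1] ∈ R^(3×1). The projector onto W = col(U) is P = U (U^T U)^(-1) U^T.
Compute U^T U =
  [6],
and U^T v = (-7).
Solve U^T U · c = U^T v for the coefficients: c = (-7/6). The projection is proj_W(v) = U c.
Check: (v - proj_W(v)) · u_1 = 0  (should be 0).
Result: proj_W(v) = (7/3, -7/6, -7/6).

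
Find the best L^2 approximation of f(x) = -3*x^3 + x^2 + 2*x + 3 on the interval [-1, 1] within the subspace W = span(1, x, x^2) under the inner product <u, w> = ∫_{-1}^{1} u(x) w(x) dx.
g(x) = x^2 + x/5 + 3

The best approximation g ∈ W is the orthogonal projection of f onto W. Writing g = a_0 + a_1 x + a_2 x^2, the coefficients solve the normal equations G · a = b where
  G_{ij} = <φ_i, φ_j> and b_i = <f, φ_i>, with φ_0 = 1, φ_1 = x, φ_2 = x^2.
G =
  [2, 0, 2/3]
  [0, 2/3, 0]
  [2/3, 0, 2/5],
b = (20/3, 2/15, 12/5).
Solving gives a_0 = 3, a_1 = 1/5, a_2 = 1, so
  g(x) = x^2 + x/5 + 3.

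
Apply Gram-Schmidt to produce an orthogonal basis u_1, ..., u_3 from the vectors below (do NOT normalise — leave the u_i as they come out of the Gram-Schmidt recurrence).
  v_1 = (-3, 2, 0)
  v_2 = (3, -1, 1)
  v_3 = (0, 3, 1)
Orthogonal basis:
  u_1 = (-3, 2, 0)
  u_2 = (6/13, 9/13, 1)
  u_3 = (6/11, 9/11, -9/11)

Apply the Gram-Schmidt recurrence
  u_1 = v_1
  u_i = v_i − Σ_{j<i} ((v_i · u_j) / (u_j · u_j)) · u_j.

Step by step this gives:
  u_1 = (-3, 2, 0)
  u_2 = (6/13, 9/13, 1)
  u_3 = (6/11, 9/11, -9/11)

Orthogonality check:
  u_2 · u_1 = 0 (should be 0)
  u_3 · u_1 = 0 (should be 0)
  u_3 · u_2 = 0 (should be 0)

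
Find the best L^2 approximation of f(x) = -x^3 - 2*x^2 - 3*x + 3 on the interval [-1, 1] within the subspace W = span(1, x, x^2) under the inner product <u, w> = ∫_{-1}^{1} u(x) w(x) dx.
g(x) = -2*x^2 - 18*x/5 + 3

The best approximation g ∈ W is the orthogonal projection of f onto W. Writing g = a_0 + a_1 x + a_2 x^2, the coefficients solve the normal equations G · a = b where
  G_{ij} = <φ_i, φ_j> and b_i = <f, φ_i>, with φ_0 = 1, φ_1 = x, φ_2 = x^2.
G =
  [2, 0, 2/3]
  [0, 2/3, 0]
  [2/3, 0, 2/5],
b = (14/3, -12/5, 6/5).
Solving gives a_0 = 3, a_1 = -18/5, a_2 = -2, so
  g(x) = -2*x^2 - 18*x/5 + 3.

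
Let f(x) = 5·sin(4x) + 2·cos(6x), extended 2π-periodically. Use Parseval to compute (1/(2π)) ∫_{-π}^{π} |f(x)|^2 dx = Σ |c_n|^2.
Σ |c_n|^2 = 29/2

Expand |f|^2 and use orthogonality of {sin(nx), cos(mx)} on [-π, π]:
  ∫_{-π}^{π} sin(nx)^2 dx = π, ∫ cos(mx)^2 dx = π, and cross terms integrate to 0.
So ∫_{-π}^{π} f(x)^2 dx = 5^2 · π + 2^2 · π = (25 + 4)π.
Divide by 2π: (25 + 4)/2 = 29/2.
By Parseval, this equals Σ |c_n|^2.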